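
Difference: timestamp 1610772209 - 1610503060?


Difference = 1610772209 - 1610503060 = 269149 seconds
In hours: 269149 / 3600 ≈ 74.8
In days: 269149 / 86400 ≈ 3.12

269149 seconds (74.8 hours / 3.12 days)


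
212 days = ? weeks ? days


30 weeks 2 days

Weeks: 212 ÷ 7 = 30 remainder 2


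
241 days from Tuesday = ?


Friday

Start: Tuesday (index 1)
(1 + 241) mod 7
= 242 mod 7
= 4
Index 4 → Friday


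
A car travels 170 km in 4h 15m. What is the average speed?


Distance: 170 km
Time: 4h 15m = 255 min = 255/60 = 17/4 hours
Speed = 170 ÷ (17/4) = 170 × 4 / 17 = 680/17 = 40.0 km/h

40.0 km/h


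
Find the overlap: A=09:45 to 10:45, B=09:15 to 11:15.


60 minutes

Meeting A: 585-645 (in minutes from midnight)
Meeting B: 555-675
Overlap start = max(585, 555) = 585
Overlap end = min(645, 675) = 645
Overlap = max(0, 645 - 585) = 60 min


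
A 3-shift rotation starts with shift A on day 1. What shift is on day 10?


Shift A

Shifts: A, B, C
Start: A (index 0)
Day 10: (0 + 10 - 1) mod 3
= 9 mod 3
= 0
Index 0 → shift A


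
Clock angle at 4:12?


Hour hand = 4×30 + 12×0.5 = 126.0°
Minute hand = 12×6 = 72°
Difference = |126.0 - 72| = 54.0°

54.0°


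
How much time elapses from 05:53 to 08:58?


3h 5m

End time in minutes: 8×60 + 58 = 538
Start time in minutes: 5×60 + 53 = 353
Difference = 538 - 353 = 185 minutes
= 3 hours 5 minutes


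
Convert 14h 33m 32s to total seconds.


52412 seconds

Hours: 14 × 3600 = 50400
Minutes: 33 × 60 = 1980
Seconds: 32
Total = 50400 + 1980 + 32 = 52412


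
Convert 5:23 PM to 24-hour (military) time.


Input: 5:23 PM
PM: 5 + 12 = 17

17:23


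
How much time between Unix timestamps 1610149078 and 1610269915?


Difference = 1610269915 - 1610149078 = 120837 seconds
In hours: 120837 / 3600 ≈ 33.6
In days: 120837 / 86400 ≈ 1.40

120837 seconds (33.6 hours / 1.40 days)


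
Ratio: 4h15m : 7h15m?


Duration 1: 255 minutes
Duration 2: 435 minutes
Ratio = 255:435
GCD = 15
Simplified = 17:29
As a decimal: 17/29 ≈ 0.59

17:29 (0.59)


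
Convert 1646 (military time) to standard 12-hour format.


Hour: 16
16 - 12 = 4 → PM

4:46 PM


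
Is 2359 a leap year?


Rules: divisible by 4 AND (not by 100 OR by 400)
2359 ÷ 4 = 589 remainder 3 → not divisible by 4
Not divisible by 4 → not a leap year

No


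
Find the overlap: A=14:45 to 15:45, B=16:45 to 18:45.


Meeting A: 885-945 (in minutes from midnight)
Meeting B: 1005-1125
Overlap start = max(885, 1005) = 1005
Overlap end = min(945, 1125) = 945
Overlap = max(0, 945 - 1005) = 0 min

0 minutes


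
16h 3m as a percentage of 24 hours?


0.6688 (66.88%)

Total minutes: 16×60 + 3 = 963
Day = 24×60 = 1440 minutes
Fraction = 963/1440 ≈ 0.6688
As a percentage: 963/1440 × 100 ≈ 66.88%


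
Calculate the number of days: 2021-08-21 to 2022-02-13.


From August 21, 2021 to February 13, 2022
Rest of August 2021: 31 - 21 = 10
Full months: September 30, October 31, November 30, December 31, January 31
Days into February 2022: 13
Total = 10 + 30 + 31 + 30 + 31 + 31 + 13 = 176 days

176 days


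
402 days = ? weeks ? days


Weeks: 402 ÷ 7 = 57 remainder 3

57 weeks 3 days


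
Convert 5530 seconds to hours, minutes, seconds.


1h 32m 10s

Hours: 5530 ÷ 3600 = 1 remainder 1930
Minutes: 1930 ÷ 60 = 32 remainder 10
Seconds: 10


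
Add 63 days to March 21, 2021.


Start: March 21, 2021
Add 63 days
March 21 → April 1: 31 - 21 + 1 = 11 days (63 - 11 = 52 left)
April 1 → May 1: 30 - 1 + 1 = 30 days (52 - 30 = 22 left)
May 1 + 22 = May 23, 2021

May 23, 2021


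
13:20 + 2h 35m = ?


Start: 800 minutes from midnight
Add: 155 minutes
Total: 955 minutes
Hours: 955 ÷ 60 = 15 remainder 55

15:55


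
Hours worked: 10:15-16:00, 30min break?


Total time = (16×60+0) - (10×60+15)
= 960 - 615 = 345 min
Minus break: 345 - 30 = 315 min
= 5h 15m

5h 15m (315 minutes)


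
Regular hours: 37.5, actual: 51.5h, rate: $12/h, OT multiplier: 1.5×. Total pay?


Regular: 37.5h × $12 = $450.00
Overtime: 51.5 - 37.5 = 14.0h
OT pay: 14.0h × $12 × 1.5 = $252.00
Total = $450.00 + $252.00 = $702.00

$702.00


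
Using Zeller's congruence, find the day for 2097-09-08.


Zeller's congruence:
q=8, m=9, k=97, j=20
h = (8 + ⌊13×10/5⌋ + 97 + ⌊97/4⌋ + ⌊20/4⌋ - 2×20) mod 7
= (8 + 26 + 97 + 24 + 5 - 40) mod 7
= 120 mod 7 = 1
h=1 → Sunday

Sunday


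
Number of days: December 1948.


31 days

Month: December (month 12)
December has 31 days


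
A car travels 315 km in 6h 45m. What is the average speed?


Distance: 315 km
Time: 6h 45m = 405 min = 405/60 = 27/4 hours
Speed = 315 ÷ (27/4) = 315 × 4 / 27 = 1260/27 ≈ 46.7 km/h

46.7 km/h


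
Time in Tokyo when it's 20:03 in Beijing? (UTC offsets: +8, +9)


Time difference = UTC+9 - UTC+8 = +1 hours
New hour = (20 + 1) mod 24
= 21 mod 24 = 21
Minutes unchanged → 21:03

21:03


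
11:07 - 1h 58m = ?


09:09

Start: 667 minutes from midnight
Subtract: 118 minutes
Remaining: 667 - 118 = 549
Hours: 9, Minutes: 9


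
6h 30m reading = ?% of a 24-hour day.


Time: 390 minutes
Day: 1440 minutes
Percentage = (390/1440) × 100 ≈ 27.1%

27.1%


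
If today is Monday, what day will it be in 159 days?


Saturday

Start: Monday (index 0)
(0 + 159) mod 7
= 159 mod 7
= 5
Index 5 → Saturday


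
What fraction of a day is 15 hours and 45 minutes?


Total minutes: 15×60 + 45 = 945
Day = 24×60 = 1440 minutes
Fraction = 945/1440 ≈ 0.6563
As a percentage: 945/1440 × 100 ≈ 65.63%

0.6563 (65.63%)


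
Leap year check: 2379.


Rules: divisible by 4 AND (not by 100 OR by 400)
2379 ÷ 4 = 594 remainder 3 → not divisible by 4
Not divisible by 4 → not a leap year

No


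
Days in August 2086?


31 days

Month: August (month 8)
August has 31 days


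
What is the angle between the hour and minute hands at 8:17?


Hour hand = 8×30 + 17×0.5 = 248.5°
Minute hand = 17×6 = 102°
Difference = |248.5 - 102| = 146.5°

146.5°


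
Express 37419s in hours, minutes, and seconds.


Hours: 37419 ÷ 3600 = 10 remainder 1419
Minutes: 1419 ÷ 60 = 23 remainder 39
Seconds: 39

10h 23m 39s


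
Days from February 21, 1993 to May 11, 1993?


From February 21, 1993 to May 11, 1993
Rest of February 1993: 28 - 21 = 7
Full months: March 31, April 30
Days into May 1993: 11
Total = 7 + 31 + 30 + 11 = 79 days

79 days


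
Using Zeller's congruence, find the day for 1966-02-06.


Sunday

Zeller's congruence:
q=6, m=14, k=65, j=19
h = (6 + ⌊13×15/5⌋ + 65 + ⌊65/4⌋ + ⌊19/4⌋ - 2×19) mod 7
= (6 + 39 + 65 + 16 + 4 - 38) mod 7
= 92 mod 7 = 1
h=1 → Sunday


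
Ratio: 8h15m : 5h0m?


Duration 1: 495 minutes
Duration 2: 300 minutes
Ratio = 495:300
GCD = 15
Simplified = 33:20
As a decimal: 33/20 = 1.65

33:20 (1.65)


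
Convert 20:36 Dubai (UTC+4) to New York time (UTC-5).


Time difference = UTC-5 - UTC+4 = -9 hours
New hour = (20 -9) mod 24
= 11 mod 24 = 11
Minutes unchanged → 11:36

11:36


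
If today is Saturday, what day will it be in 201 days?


Start: Saturday (index 5)
(5 + 201) mod 7
= 206 mod 7
= 3
Index 3 → Thursday

Thursday


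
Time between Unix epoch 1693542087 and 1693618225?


Difference = 1693618225 - 1693542087 = 76138 seconds
In hours: 76138 / 3600 ≈ 21.1
In days: 76138 / 86400 ≈ 0.88

76138 seconds (21.1 hours / 0.88 days)


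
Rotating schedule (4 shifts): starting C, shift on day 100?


Shift B

Shifts: A, B, C, D
Start: C (index 2)
Day 100: (2 + 100 - 1) mod 4
= 101 mod 4
= 1
Index 1 → shift B


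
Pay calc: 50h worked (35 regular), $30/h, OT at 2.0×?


Regular: 35h × $30 = $1050.00
Overtime: 50 - 35 = 15h
OT pay: 15h × $30 × 2.0 = $900.00
Total = $1050.00 + $900.00 = $1950.00

$1950.00


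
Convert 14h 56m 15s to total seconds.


53775 seconds

Hours: 14 × 3600 = 50400
Minutes: 56 × 60 = 3360
Seconds: 15
Total = 50400 + 3360 + 15 = 53775


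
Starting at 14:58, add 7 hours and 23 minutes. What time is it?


Start: 898 minutes from midnight
Add: 443 minutes
Total: 1341 minutes
Hours: 1341 ÷ 60 = 22 remainder 21

22:21


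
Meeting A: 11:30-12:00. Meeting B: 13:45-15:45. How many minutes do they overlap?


Meeting A: 690-720 (in minutes from midnight)
Meeting B: 825-945
Overlap start = max(690, 825) = 825
Overlap end = min(720, 945) = 720
Overlap = max(0, 720 - 825) = 0 min

0 minutes


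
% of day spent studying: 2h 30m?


Time: 150 minutes
Day: 1440 minutes
Percentage = (150/1440) × 100 ≈ 10.4%

10.4%


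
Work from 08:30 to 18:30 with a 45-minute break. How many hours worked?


9h 15m (555 minutes)

Total time = (18×60+30) - (8×60+30)
= 1110 - 510 = 600 min
Minus break: 600 - 45 = 555 min
= 9h 15m


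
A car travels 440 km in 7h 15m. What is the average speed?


60.7 km/h

Distance: 440 km
Time: 7h 15m = 435 min = 435/60 = 29/4 hours
Speed = 440 ÷ (29/4) = 440 × 4 / 29 = 1760/29 ≈ 60.7 km/h


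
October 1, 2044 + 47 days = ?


November 17, 2044

Start: October 1, 2044
Add 47 days
October 1 → November 1: 31 - 1 + 1 = 31 days (47 - 31 = 16 left)
November 1 + 16 = November 17, 2044


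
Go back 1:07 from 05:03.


03:56

Start: 303 minutes from midnight
Subtract: 67 minutes
Remaining: 303 - 67 = 236
Hours: 3, Minutes: 56


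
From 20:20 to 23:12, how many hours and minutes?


2h 52m

End time in minutes: 23×60 + 12 = 1392
Start time in minutes: 20×60 + 20 = 1220
Difference = 1392 - 1220 = 172 minutes
= 2 hours 52 minutes


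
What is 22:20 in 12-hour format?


Hour: 22
22 - 12 = 10 → PM

10:20 PM


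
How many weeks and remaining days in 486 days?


69 weeks 3 days

Weeks: 486 ÷ 7 = 69 remainder 3


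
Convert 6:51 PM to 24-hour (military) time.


18:51

Input: 6:51 PM
PM: 6 + 12 = 18


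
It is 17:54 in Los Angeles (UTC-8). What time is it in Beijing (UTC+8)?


Time difference = UTC+8 - UTC-8 = +16 hours
New hour = (17 + 16) mod 24
= 33 mod 24 = 9
Minutes unchanged → 09:54; 33 ≥ 24 → next day

09:54 (next day)


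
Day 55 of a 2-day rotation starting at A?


Shift A

Shifts: A, B
Start: A (index 0)
Day 55: (0 + 55 - 1) mod 2
= 54 mod 2
= 0
Index 0 → shift A


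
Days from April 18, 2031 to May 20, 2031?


32 days

From April 18, 2031 to May 20, 2031
Rest of April 2031: 30 - 18 = 12
Days into May 2031: 20
Total = 12 + 20 = 32 days


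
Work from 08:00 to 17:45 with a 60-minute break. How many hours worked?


Total time = (17×60+45) - (8×60+0)
= 1065 - 480 = 585 min
Minus break: 585 - 60 = 525 min
= 8h 45m

8h 45m (525 minutes)


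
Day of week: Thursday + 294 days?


Start: Thursday (index 3)
(3 + 294) mod 7
= 297 mod 7
= 3
Index 3 → Thursday

Thursday


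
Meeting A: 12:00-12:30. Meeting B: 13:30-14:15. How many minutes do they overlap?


Meeting A: 720-750 (in minutes from midnight)
Meeting B: 810-855
Overlap start = max(720, 810) = 810
Overlap end = min(750, 855) = 750
Overlap = max(0, 750 - 810) = 0 min

0 minutes


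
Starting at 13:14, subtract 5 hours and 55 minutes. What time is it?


07:19

Start: 794 minutes from midnight
Subtract: 355 minutes
Remaining: 794 - 355 = 439
Hours: 7, Minutes: 19


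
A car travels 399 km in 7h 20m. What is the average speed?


54.4 km/h

Distance: 399 km
Time: 7h 20m = 440 min = 440/60 = 22/3 hours
Speed = 399 ÷ (22/3) = 399 × 3 / 22 = 1197/22 ≈ 54.4 km/h


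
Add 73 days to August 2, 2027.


Start: August 2, 2027
Add 73 days
August 2 → September 1: 31 - 2 + 1 = 30 days (73 - 30 = 43 left)
September 1 → October 1: 30 - 1 + 1 = 30 days (43 - 30 = 13 left)
October 1 + 13 = October 14, 2027

October 14, 2027


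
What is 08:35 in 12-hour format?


Hour: 8
8 < 12 → AM

8:35 AM


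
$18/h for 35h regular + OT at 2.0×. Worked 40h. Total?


Regular: 35h × $18 = $630.00
Overtime: 40 - 35 = 5h
OT pay: 5h × $18 × 2.0 = $180.00
Total = $630.00 + $180.00 = $810.00

$810.00


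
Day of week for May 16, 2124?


Zeller's congruence:
q=16, m=5, k=24, j=21
h = (16 + ⌊13×6/5⌋ + 24 + ⌊24/4⌋ + ⌊21/4⌋ - 2×21) mod 7
= (16 + 15 + 24 + 6 + 5 - 42) mod 7
= 24 mod 7 = 3
h=3 → Tuesday

Tuesday


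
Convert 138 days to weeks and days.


Weeks: 138 ÷ 7 = 19 remainder 5

19 weeks 5 days


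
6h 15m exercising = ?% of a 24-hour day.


Time: 375 minutes
Day: 1440 minutes
Percentage = (375/1440) × 100 ≈ 26.0%

26.0%


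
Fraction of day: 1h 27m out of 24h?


Total minutes: 1×60 + 27 = 87
Day = 24×60 = 1440 minutes
Fraction = 87/1440 ≈ 0.0604
As a percentage: 87/1440 × 100 ≈ 6.04%

0.0604 (6.04%)


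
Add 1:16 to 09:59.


Start: 599 minutes from midnight
Add: 76 minutes
Total: 675 minutes
Hours: 675 ÷ 60 = 11 remainder 15

11:15


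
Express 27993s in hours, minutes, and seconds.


7h 46m 33s

Hours: 27993 ÷ 3600 = 7 remainder 2793
Minutes: 2793 ÷ 60 = 46 remainder 33
Seconds: 33


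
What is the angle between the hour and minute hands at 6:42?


51.0°

Hour hand = 6×30 + 42×0.5 = 201.0°
Minute hand = 42×6 = 252°
Difference = |201.0 - 252| = 51.0°


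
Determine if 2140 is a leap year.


Yes

Rules: divisible by 4 AND (not by 100 OR by 400)
2140 ÷ 4 = 535 exactly → divisible by 4
2140 ÷ 100 = 21 remainder 40 → not divisible by 100
Divisible by 4 but not by 100 → leap year


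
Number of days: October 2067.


Month: October (month 10)
October has 31 days

31 days


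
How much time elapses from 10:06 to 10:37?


End time in minutes: 10×60 + 37 = 637
Start time in minutes: 10×60 + 6 = 606
Difference = 637 - 606 = 31 minutes
= 0 hours 31 minutes

0h 31m


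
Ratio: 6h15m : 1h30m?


25:6 (4.17)

Duration 1: 375 minutes
Duration 2: 90 minutes
Ratio = 375:90
GCD = 15
Simplified = 25:6
As a decimal: 25/6 ≈ 4.17


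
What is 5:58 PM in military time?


Input: 5:58 PM
PM: 5 + 12 = 17

17:58


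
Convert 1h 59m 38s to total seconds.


Hours: 1 × 3600 = 3600
Minutes: 59 × 60 = 3540
Seconds: 38
Total = 3600 + 3540 + 38 = 7178

7178 seconds


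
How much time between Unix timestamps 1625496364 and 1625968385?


472021 seconds (131.1 hours / 5.46 days)

Difference = 1625968385 - 1625496364 = 472021 seconds
In hours: 472021 / 3600 ≈ 131.1
In days: 472021 / 86400 ≈ 5.46


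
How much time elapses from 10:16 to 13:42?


3h 26m

End time in minutes: 13×60 + 42 = 822
Start time in minutes: 10×60 + 16 = 616
Difference = 822 - 616 = 206 minutes
= 3 hours 26 minutes


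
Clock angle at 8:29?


Hour hand = 8×30 + 29×0.5 = 254.5°
Minute hand = 29×6 = 174°
Difference = |254.5 - 174| = 80.5°

80.5°


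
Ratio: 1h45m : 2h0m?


7:8 (0.88)

Duration 1: 105 minutes
Duration 2: 120 minutes
Ratio = 105:120
GCD = 15
Simplified = 7:8
As a decimal: 7/8 ≈ 0.88


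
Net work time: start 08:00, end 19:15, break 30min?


10h 45m (645 minutes)

Total time = (19×60+15) - (8×60+0)
= 1155 - 480 = 675 min
Minus break: 675 - 30 = 645 min
= 10h 45m


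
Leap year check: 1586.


Rules: divisible by 4 AND (not by 100 OR by 400)
1586 ÷ 4 = 396 remainder 2 → not divisible by 4
Not divisible by 4 → not a leap year

No


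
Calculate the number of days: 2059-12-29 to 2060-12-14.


From December 29, 2059 to December 14, 2060
Rest of December 2059: 31 - 29 = 2
Full months: January 31, February 2060 29, March 31, April 30, May 31, June 30, July 31, August 31, September 30, October 31, November 30
Days into December 2060: 14
Total = 2 + 31 + 29 + 31 + 30 + 31 + 30 + 31 + 31 + 30 + 31 + 30 + 14 = 351 days

351 days


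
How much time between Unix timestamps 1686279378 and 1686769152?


489774 seconds (136.0 hours / 5.67 days)

Difference = 1686769152 - 1686279378 = 489774 seconds
In hours: 489774 / 3600 ≈ 136.0
In days: 489774 / 86400 ≈ 5.67


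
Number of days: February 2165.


28 days

Month: February (month 2)
February: 28 or 29 (leap year)
2165 leap year? No


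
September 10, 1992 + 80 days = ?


November 29, 1992

Start: September 10, 1992
Add 80 days
September 10 → October 1: 30 - 10 + 1 = 21 days (80 - 21 = 59 left)
October 1 → November 1: 31 - 1 + 1 = 31 days (59 - 31 = 28 left)
November 1 + 28 = November 29, 1992


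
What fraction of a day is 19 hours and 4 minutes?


Total minutes: 19×60 + 4 = 1144
Day = 24×60 = 1440 minutes
Fraction = 1144/1440 ≈ 0.7944
As a percentage: 1144/1440 × 100 ≈ 79.44%

0.7944 (79.44%)


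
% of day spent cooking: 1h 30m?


6.3%

Time: 90 minutes
Day: 1440 minutes
Percentage = (90/1440) × 100 ≈ 6.3%


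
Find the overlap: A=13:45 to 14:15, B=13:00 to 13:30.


0 minutes

Meeting A: 825-855 (in minutes from midnight)
Meeting B: 780-810
Overlap start = max(825, 780) = 825
Overlap end = min(855, 810) = 810
Overlap = max(0, 810 - 825) = 0 min


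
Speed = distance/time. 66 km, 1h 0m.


66.0 km/h

Distance: 66 km
Time: 1 hours
Speed = 66 / 1 = 66.0 km/h


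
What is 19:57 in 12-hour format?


7:57 PM

Hour: 19
19 - 12 = 7 → PM


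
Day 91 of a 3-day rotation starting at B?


Shifts: A, B, C
Start: B (index 1)
Day 91: (1 + 91 - 1) mod 3
= 91 mod 3
= 1
Index 1 → shift B

Shift B


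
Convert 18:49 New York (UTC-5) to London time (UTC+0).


Time difference = UTC+0 - UTC-5 = +5 hours
New hour = (18 + 5) mod 24
= 23 mod 24 = 23
Minutes unchanged → 23:49

23:49


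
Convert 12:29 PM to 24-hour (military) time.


Input: 12:29 PM
12 PM → 12 (noon)

12:29


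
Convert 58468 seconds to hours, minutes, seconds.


Hours: 58468 ÷ 3600 = 16 remainder 868
Minutes: 868 ÷ 60 = 14 remainder 28
Seconds: 28

16h 14m 28s


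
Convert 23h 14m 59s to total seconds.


83699 seconds

Hours: 23 × 3600 = 82800
Minutes: 14 × 60 = 840
Seconds: 59
Total = 82800 + 840 + 59 = 83699


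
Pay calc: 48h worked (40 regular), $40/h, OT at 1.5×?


Regular: 40h × $40 = $1600.00
Overtime: 48 - 40 = 8h
OT pay: 8h × $40 × 1.5 = $480.00
Total = $1600.00 + $480.00 = $2080.00

$2080.00


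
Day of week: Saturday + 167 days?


Friday

Start: Saturday (index 5)
(5 + 167) mod 7
= 172 mod 7
= 4
Index 4 → Friday


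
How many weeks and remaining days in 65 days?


9 weeks 2 days

Weeks: 65 ÷ 7 = 9 remainder 2


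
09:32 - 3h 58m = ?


05:34

Start: 572 minutes from midnight
Subtract: 238 minutes
Remaining: 572 - 238 = 334
Hours: 5, Minutes: 34


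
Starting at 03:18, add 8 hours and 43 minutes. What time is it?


12:01

Start: 198 minutes from midnight
Add: 523 minutes
Total: 721 minutes
Hours: 721 ÷ 60 = 12 remainder 1


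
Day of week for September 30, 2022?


Zeller's congruence:
q=30, m=9, k=22, j=20
h = (30 + ⌊13×10/5⌋ + 22 + ⌊22/4⌋ + ⌊20/4⌋ - 2×20) mod 7
= (30 + 26 + 22 + 5 + 5 - 40) mod 7
= 48 mod 7 = 6
h=6 → Friday

Friday


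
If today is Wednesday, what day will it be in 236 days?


Monday

Start: Wednesday (index 2)
(2 + 236) mod 7
= 238 mod 7
= 0
Index 0 → Monday


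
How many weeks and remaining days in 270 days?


Weeks: 270 ÷ 7 = 38 remainder 4

38 weeks 4 days


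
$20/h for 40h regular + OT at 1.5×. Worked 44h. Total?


Regular: 40h × $20 = $800.00
Overtime: 44 - 40 = 4h
OT pay: 4h × $20 × 1.5 = $120.00
Total = $800.00 + $120.00 = $920.00

$920.00


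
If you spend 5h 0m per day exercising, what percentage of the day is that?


Time: 300 minutes
Day: 1440 minutes
Percentage = (300/1440) × 100 ≈ 20.8%

20.8%


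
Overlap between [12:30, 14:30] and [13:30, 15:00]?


Meeting A: 750-870 (in minutes from midnight)
Meeting B: 810-900
Overlap start = max(750, 810) = 810
Overlap end = min(870, 900) = 870
Overlap = max(0, 870 - 810) = 60 min

60 minutes


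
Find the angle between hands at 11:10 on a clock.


Hour hand = 11×30 + 10×0.5 = 335.0°
Minute hand = 10×6 = 60°
Difference = |335.0 - 60| = 275.0°
Since > 180°: 360 - 275.0 = 85.0°

85.0°


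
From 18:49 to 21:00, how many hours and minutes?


2h 11m

End time in minutes: 21×60 + 0 = 1260
Start time in minutes: 18×60 + 49 = 1129
Difference = 1260 - 1129 = 131 minutes
= 2 hours 11 minutes


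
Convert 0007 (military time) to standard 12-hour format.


12:07 AM

Hour: 0
0 → 12 AM (midnight)


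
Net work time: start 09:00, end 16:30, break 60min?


6h 30m (390 minutes)

Total time = (16×60+30) - (9×60+0)
= 990 - 540 = 450 min
Minus break: 450 - 60 = 390 min
= 6h 30m


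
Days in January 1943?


Month: January (month 1)
January has 31 days

31 days


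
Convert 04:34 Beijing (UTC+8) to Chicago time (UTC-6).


14:34 (previous day)

Time difference = UTC-6 - UTC+8 = -14 hours
New hour = (4 -14) mod 24
= -10 mod 24 = 14
Minutes unchanged → 14:34; -10 < 0 → previous day


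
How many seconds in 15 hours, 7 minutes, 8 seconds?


54428 seconds

Hours: 15 × 3600 = 54000
Minutes: 7 × 60 = 420
Seconds: 8
Total = 54000 + 420 + 8 = 54428


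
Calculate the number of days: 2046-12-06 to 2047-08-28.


265 days

From December 6, 2046 to August 28, 2047
Rest of December 2046: 31 - 6 = 25
Full months: January 31, February 2047 28, March 31, April 30, May 31, June 30, July 31
Days into August 2047: 28
Total = 25 + 31 + 28 + 31 + 30 + 31 + 30 + 31 + 28 = 265 days


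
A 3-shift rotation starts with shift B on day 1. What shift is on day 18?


Shifts: A, B, C
Start: B (index 1)
Day 18: (1 + 18 - 1) mod 3
= 18 mod 3
= 0
Index 0 → shift A

Shift A


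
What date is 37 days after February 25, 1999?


April 3, 1999

Start: February 25, 1999
Add 37 days
February 25 → March 1: 28 - 25 + 1 = 4 days (37 - 4 = 33 left)
March 1 → April 1: 31 - 1 + 1 = 31 days (33 - 31 = 2 left)
April 1 + 2 = April 3, 1999


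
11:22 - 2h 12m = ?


09:10

Start: 682 minutes from midnight
Subtract: 132 minutes
Remaining: 682 - 132 = 550
Hours: 9, Minutes: 10


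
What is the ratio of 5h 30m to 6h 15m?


Duration 1: 330 minutes
Duration 2: 375 minutes
Ratio = 330:375
GCD = 15
Simplified = 22:25
As a decimal: 22/25 = 0.88

22:25 (0.88)


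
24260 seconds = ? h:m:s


Hours: 24260 ÷ 3600 = 6 remainder 2660
Minutes: 2660 ÷ 60 = 44 remainder 20
Seconds: 20

6h 44m 20s


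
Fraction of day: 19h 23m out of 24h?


0.8076 (80.76%)

Total minutes: 19×60 + 23 = 1163
Day = 24×60 = 1440 minutes
Fraction = 1163/1440 ≈ 0.8076
As a percentage: 1163/1440 × 100 ≈ 80.76%


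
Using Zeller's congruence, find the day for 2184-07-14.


Wednesday

Zeller's congruence:
q=14, m=7, k=84, j=21
h = (14 + ⌊13×8/5⌋ + 84 + ⌊84/4⌋ + ⌊21/4⌋ - 2×21) mod 7
= (14 + 20 + 84 + 21 + 5 - 42) mod 7
= 102 mod 7 = 4
h=4 → Wednesday


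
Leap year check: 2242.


Rules: divisible by 4 AND (not by 100 OR by 400)
2242 ÷ 4 = 560 remainder 2 → not divisible by 4
Not divisible by 4 → not a leap year

No


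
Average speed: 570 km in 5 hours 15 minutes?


Distance: 570 km
Time: 5h 15m = 315 min = 315/60 = 21/4 hours
Speed = 570 ÷ (21/4) = 570 × 4 / 21 = 2280/21 ≈ 108.6 km/h

108.6 km/h


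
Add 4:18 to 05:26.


Start: 326 minutes from midnight
Add: 258 minutes
Total: 584 minutes
Hours: 584 ÷ 60 = 9 remainder 44

09:44


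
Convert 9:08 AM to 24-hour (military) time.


09:08

Input: 9:08 AM
AM hour stays: 9


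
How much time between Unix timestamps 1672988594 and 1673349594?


Difference = 1673349594 - 1672988594 = 361000 seconds
In hours: 361000 / 3600 ≈ 100.3
In days: 361000 / 86400 ≈ 4.18

361000 seconds (100.3 hours / 4.18 days)


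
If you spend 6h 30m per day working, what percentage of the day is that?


Time: 390 minutes
Day: 1440 minutes
Percentage = (390/1440) × 100 ≈ 27.1%

27.1%


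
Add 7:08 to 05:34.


Start: 334 minutes from midnight
Add: 428 minutes
Total: 762 minutes
Hours: 762 ÷ 60 = 12 remainder 42

12:42


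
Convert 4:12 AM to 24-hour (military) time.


Input: 4:12 AM
AM hour stays: 4

04:12


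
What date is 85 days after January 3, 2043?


March 29, 2043

Start: January 3, 2043
Add 85 days
January 3 → February 1: 31 - 3 + 1 = 29 days (85 - 29 = 56 left)
February 1 → March 1: 28 - 1 + 1 = 28 days (56 - 28 = 28 left)
March 1 + 28 = March 29, 2043


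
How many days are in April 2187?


30 days

Month: April (month 4)
April has 30 days


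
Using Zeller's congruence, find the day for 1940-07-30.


Tuesday

Zeller's congruence:
q=30, m=7, k=40, j=19
h = (30 + ⌊13×8/5⌋ + 40 + ⌊40/4⌋ + ⌊19/4⌋ - 2×19) mod 7
= (30 + 20 + 40 + 10 + 4 - 38) mod 7
= 66 mod 7 = 3
h=3 → Tuesday


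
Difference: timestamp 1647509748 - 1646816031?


Difference = 1647509748 - 1646816031 = 693717 seconds
In hours: 693717 / 3600 ≈ 192.7
In days: 693717 / 86400 ≈ 8.03

693717 seconds (192.7 hours / 8.03 days)


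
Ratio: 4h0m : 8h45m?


16:35 (0.46)

Duration 1: 240 minutes
Duration 2: 525 minutes
Ratio = 240:525
GCD = 15
Simplified = 16:35
As a decimal: 16/35 ≈ 0.46


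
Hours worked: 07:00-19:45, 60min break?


11h 45m (705 minutes)

Total time = (19×60+45) - (7×60+0)
= 1185 - 420 = 765 min
Minus break: 765 - 60 = 705 min
= 11h 45m


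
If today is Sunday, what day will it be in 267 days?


Monday

Start: Sunday (index 6)
(6 + 267) mod 7
= 273 mod 7
= 0
Index 0 → Monday


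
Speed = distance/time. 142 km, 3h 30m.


Distance: 142 km
Time: 3h 30m = 210 min = 210/60 = 7/2 hours
Speed = 142 ÷ (7/2) = 142 × 2 / 7 = 284/7 ≈ 40.6 km/h

40.6 km/h


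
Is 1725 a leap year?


Rules: divisible by 4 AND (not by 100 OR by 400)
1725 ÷ 4 = 431 remainder 1 → not divisible by 4
Not divisible by 4 → not a leap year

No


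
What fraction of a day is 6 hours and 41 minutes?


Total minutes: 6×60 + 41 = 401
Day = 24×60 = 1440 minutes
Fraction = 401/1440 ≈ 0.2785
As a percentage: 401/1440 × 100 ≈ 27.85%

0.2785 (27.85%)


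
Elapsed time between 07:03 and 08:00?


0h 57m

End time in minutes: 8×60 + 0 = 480
Start time in minutes: 7×60 + 3 = 423
Difference = 480 - 423 = 57 minutes
= 0 hours 57 minutes


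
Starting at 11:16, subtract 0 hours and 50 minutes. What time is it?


10:26

Start: 676 minutes from midnight
Subtract: 50 minutes
Remaining: 676 - 50 = 626
Hours: 10, Minutes: 26


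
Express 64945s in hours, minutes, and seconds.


Hours: 64945 ÷ 3600 = 18 remainder 145
Minutes: 145 ÷ 60 = 2 remainder 25
Seconds: 25

18h 2m 25s


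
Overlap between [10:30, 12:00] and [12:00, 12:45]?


Meeting A: 630-720 (in minutes from midnight)
Meeting B: 720-765
Overlap start = max(630, 720) = 720
Overlap end = min(720, 765) = 720
Overlap = max(0, 720 - 720) = 0 min

0 minutes


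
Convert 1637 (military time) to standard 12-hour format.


4:37 PM

Hour: 16
16 - 12 = 4 → PM


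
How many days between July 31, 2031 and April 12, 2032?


256 days

From July 31, 2031 to April 12, 2032
Rest of July 2031: 31 - 31 = 0
Full months: August 31, September 30, October 31, November 30, December 31, January 31, February 2032 29, March 31
Days into April 2032: 12
Total = 0 + 31 + 30 + 31 + 30 + 31 + 31 + 29 + 31 + 12 = 256 days


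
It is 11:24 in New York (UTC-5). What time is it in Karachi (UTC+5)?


21:24

Time difference = UTC+5 - UTC-5 = +10 hours
New hour = (11 + 10) mod 24
= 21 mod 24 = 21
Minutes unchanged → 21:24


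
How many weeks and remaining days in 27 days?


Weeks: 27 ÷ 7 = 3 remainder 6

3 weeks 6 days


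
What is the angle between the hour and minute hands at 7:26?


Hour hand = 7×30 + 26×0.5 = 223.0°
Minute hand = 26×6 = 156°
Difference = |223.0 - 156| = 67.0°

67.0°


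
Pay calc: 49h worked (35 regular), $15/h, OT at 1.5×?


Regular: 35h × $15 = $525.00
Overtime: 49 - 35 = 14h
OT pay: 14h × $15 × 1.5 = $315.00
Total = $525.00 + $315.00 = $840.00

$840.00


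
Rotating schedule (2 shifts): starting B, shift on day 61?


Shift B

Shifts: A, B
Start: B (index 1)
Day 61: (1 + 61 - 1) mod 2
= 61 mod 2
= 1
Index 1 → shift B


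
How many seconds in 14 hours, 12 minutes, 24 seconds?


Hours: 14 × 3600 = 50400
Minutes: 12 × 60 = 720
Seconds: 24
Total = 50400 + 720 + 24 = 51144

51144 seconds


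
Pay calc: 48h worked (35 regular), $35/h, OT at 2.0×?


Regular: 35h × $35 = $1225.00
Overtime: 48 - 35 = 13h
OT pay: 13h × $35 × 2.0 = $910.00
Total = $1225.00 + $910.00 = $2135.00

$2135.00


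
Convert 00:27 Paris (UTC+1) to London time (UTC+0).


23:27 (previous day)

Time difference = UTC+0 - UTC+1 = -1 hours
New hour = (0 -1) mod 24
= -1 mod 24 = 23
Minutes unchanged → 23:27; -1 < 0 → previous day


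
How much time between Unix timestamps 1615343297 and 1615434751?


Difference = 1615434751 - 1615343297 = 91454 seconds
In hours: 91454 / 3600 ≈ 25.4
In days: 91454 / 86400 ≈ 1.06

91454 seconds (25.4 hours / 1.06 days)


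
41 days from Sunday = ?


Start: Sunday (index 6)
(6 + 41) mod 7
= 47 mod 7
= 5
Index 5 → Saturday

Saturday


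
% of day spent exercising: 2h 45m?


Time: 165 minutes
Day: 1440 minutes
Percentage = (165/1440) × 100 ≈ 11.5%

11.5%


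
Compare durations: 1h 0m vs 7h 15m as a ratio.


4:29 (0.14)

Duration 1: 60 minutes
Duration 2: 435 minutes
Ratio = 60:435
GCD = 15
Simplified = 4:29
As a decimal: 4/29 ≈ 0.14


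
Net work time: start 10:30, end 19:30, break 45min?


8h 15m (495 minutes)

Total time = (19×60+30) - (10×60+30)
= 1170 - 630 = 540 min
Minus break: 540 - 45 = 495 min
= 8h 15m


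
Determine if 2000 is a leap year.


Yes

Rules: divisible by 4 AND (not by 100 OR by 400)
2000 ÷ 4 = 500 exactly → divisible by 4
2000 ÷ 100 = 20 exactly → divisible by 100
2000 ÷ 400 = 5 exactly → divisible by 400
Divisible by 400 → leap year


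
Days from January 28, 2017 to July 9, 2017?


162 days

From January 28, 2017 to July 9, 2017
Rest of January 2017: 31 - 28 = 3
Full months: February 2017 28, March 31, April 30, May 31, June 30
Days into July 2017: 9
Total = 3 + 28 + 31 + 30 + 31 + 30 + 9 = 162 days


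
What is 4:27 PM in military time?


16:27

Input: 4:27 PM
PM: 4 + 12 = 16


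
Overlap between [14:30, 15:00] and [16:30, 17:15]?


Meeting A: 870-900 (in minutes from midnight)
Meeting B: 990-1035
Overlap start = max(870, 990) = 990
Overlap end = min(900, 1035) = 900
Overlap = max(0, 900 - 990) = 0 min

0 minutes


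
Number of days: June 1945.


Month: June (month 6)
June has 30 days

30 days


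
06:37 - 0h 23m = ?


06:14

Start: 397 minutes from midnight
Subtract: 23 minutes
Remaining: 397 - 23 = 374
Hours: 6, Minutes: 14


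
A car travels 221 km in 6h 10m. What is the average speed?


35.8 km/h

Distance: 221 km
Time: 6h 10m = 370 min = 370/60 = 37/6 hours
Speed = 221 ÷ (37/6) = 221 × 6 / 37 = 1326/37 ≈ 35.8 km/h


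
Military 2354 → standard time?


11:54 PM

Hour: 23
23 - 12 = 11 → PM


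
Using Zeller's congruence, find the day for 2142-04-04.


Zeller's congruence:
q=4, m=4, k=42, j=21
h = (4 + ⌊13×5/5⌋ + 42 + ⌊42/4⌋ + ⌊21/4⌋ - 2×21) mod 7
= (4 + 13 + 42 + 10 + 5 - 42) mod 7
= 32 mod 7 = 4
h=4 → Wednesday

Wednesday


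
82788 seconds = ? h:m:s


22h 59m 48s

Hours: 82788 ÷ 3600 = 22 remainder 3588
Minutes: 3588 ÷ 60 = 59 remainder 48
Seconds: 48


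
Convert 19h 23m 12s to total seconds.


69792 seconds

Hours: 19 × 3600 = 68400
Minutes: 23 × 60 = 1380
Seconds: 12
Total = 68400 + 1380 + 12 = 69792


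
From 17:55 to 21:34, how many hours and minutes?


3h 39m

End time in minutes: 21×60 + 34 = 1294
Start time in minutes: 17×60 + 55 = 1075
Difference = 1294 - 1075 = 219 minutes
= 3 hours 39 minutes


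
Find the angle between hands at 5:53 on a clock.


Hour hand = 5×30 + 53×0.5 = 176.5°
Minute hand = 53×6 = 318°
Difference = |176.5 - 318| = 141.5°

141.5°


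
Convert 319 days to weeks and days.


Weeks: 319 ÷ 7 = 45 remainder 4

45 weeks 4 days


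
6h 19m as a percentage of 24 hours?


Total minutes: 6×60 + 19 = 379
Day = 24×60 = 1440 minutes
Fraction = 379/1440 ≈ 0.2632
As a percentage: 379/1440 × 100 ≈ 26.32%

0.2632 (26.32%)


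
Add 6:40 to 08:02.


14:42

Start: 482 minutes from midnight
Add: 400 minutes
Total: 882 minutes
Hours: 882 ÷ 60 = 14 remainder 42


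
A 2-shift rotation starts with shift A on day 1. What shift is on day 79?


Shifts: A, B
Start: A (index 0)
Day 79: (0 + 79 - 1) mod 2
= 78 mod 2
= 0
Index 0 → shift A

Shift A


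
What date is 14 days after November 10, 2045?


November 24, 2045

Start: November 10, 2045
Add 14 days
November 10 + 14 = November 24, 2045


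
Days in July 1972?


31 days

Month: July (month 7)
July has 31 days


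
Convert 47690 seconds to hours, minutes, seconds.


Hours: 47690 ÷ 3600 = 13 remainder 890
Minutes: 890 ÷ 60 = 14 remainder 50
Seconds: 50

13h 14m 50s


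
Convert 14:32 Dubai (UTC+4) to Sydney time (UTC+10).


20:32

Time difference = UTC+10 - UTC+4 = +6 hours
New hour = (14 + 6) mod 24
= 20 mod 24 = 20
Minutes unchanged → 20:32


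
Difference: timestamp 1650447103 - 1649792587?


654516 seconds (181.8 hours / 7.58 days)

Difference = 1650447103 - 1649792587 = 654516 seconds
In hours: 654516 / 3600 ≈ 181.8
In days: 654516 / 86400 ≈ 7.58


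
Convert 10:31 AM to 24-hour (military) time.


Input: 10:31 AM
AM hour stays: 10

10:31


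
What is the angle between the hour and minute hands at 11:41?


104.5°

Hour hand = 11×30 + 41×0.5 = 350.5°
Minute hand = 41×6 = 246°
Difference = |350.5 - 246| = 104.5°


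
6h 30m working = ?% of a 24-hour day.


Time: 390 minutes
Day: 1440 minutes
Percentage = (390/1440) × 100 ≈ 27.1%

27.1%


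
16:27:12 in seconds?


59232 seconds

Hours: 16 × 3600 = 57600
Minutes: 27 × 60 = 1620
Seconds: 12
Total = 57600 + 1620 + 12 = 59232


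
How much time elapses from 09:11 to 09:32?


End time in minutes: 9×60 + 32 = 572
Start time in minutes: 9×60 + 11 = 551
Difference = 572 - 551 = 21 minutes
= 0 hours 21 minutes

0h 21m


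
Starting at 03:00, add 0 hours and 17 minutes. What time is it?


03:17

Start: 180 minutes from midnight
Add: 17 minutes
Total: 197 minutes
Hours: 197 ÷ 60 = 3 remainder 17


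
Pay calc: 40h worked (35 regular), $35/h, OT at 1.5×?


$1487.50

Regular: 35h × $35 = $1225.00
Overtime: 40 - 35 = 5h
OT pay: 5h × $35 × 1.5 = $262.50
Total = $1225.00 + $262.50 = $1487.50


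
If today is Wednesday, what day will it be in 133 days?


Start: Wednesday (index 2)
(2 + 133) mod 7
= 135 mod 7
= 2
Index 2 → Wednesday

Wednesday


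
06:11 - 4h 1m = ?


02:10

Start: 371 minutes from midnight
Subtract: 241 minutes
Remaining: 371 - 241 = 130
Hours: 2, Minutes: 10


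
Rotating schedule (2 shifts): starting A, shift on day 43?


Shifts: A, B
Start: A (index 0)
Day 43: (0 + 43 - 1) mod 2
= 42 mod 2
= 0
Index 0 → shift A

Shift A


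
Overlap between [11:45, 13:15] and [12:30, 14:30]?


45 minutes

Meeting A: 705-795 (in minutes from midnight)
Meeting B: 750-870
Overlap start = max(705, 750) = 750
Overlap end = min(795, 870) = 795
Overlap = max(0, 795 - 750) = 45 min


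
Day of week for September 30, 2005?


Friday

Zeller's congruence:
q=30, m=9, k=5, j=20
h = (30 + ⌊13×10/5⌋ + 5 + ⌊5/4⌋ + ⌊20/4⌋ - 2×20) mod 7
= (30 + 26 + 5 + 1 + 5 - 40) mod 7
= 27 mod 7 = 6
h=6 → Friday


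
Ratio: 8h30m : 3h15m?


34:13 (2.62)

Duration 1: 510 minutes
Duration 2: 195 minutes
Ratio = 510:195
GCD = 15
Simplified = 34:13
As a decimal: 34/13 ≈ 2.62


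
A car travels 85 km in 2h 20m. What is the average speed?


Distance: 85 km
Time: 2h 20m = 140 min = 140/60 = 7/3 hours
Speed = 85 ÷ (7/3) = 85 × 3 / 7 = 255/7 ≈ 36.4 km/h

36.4 km/h


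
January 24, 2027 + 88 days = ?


April 22, 2027

Start: January 24, 2027
Add 88 days
January 24 → February 1: 31 - 24 + 1 = 8 days (88 - 8 = 80 left)
February 1 → March 1: 28 - 1 + 1 = 28 days (80 - 28 = 52 left)
March 1 → April 1: 31 - 1 + 1 = 31 days (52 - 31 = 21 left)
April 1 + 21 = April 22, 2027


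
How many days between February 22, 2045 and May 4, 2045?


71 days

From February 22, 2045 to May 4, 2045
Rest of February 2045: 28 - 22 = 6
Full months: March 31, April 30
Days into May 2045: 4
Total = 6 + 31 + 30 + 4 = 71 days


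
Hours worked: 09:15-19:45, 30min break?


Total time = (19×60+45) - (9×60+15)
= 1185 - 555 = 630 min
Minus break: 630 - 30 = 600 min
= 10h 0m

10h 0m (600 minutes)


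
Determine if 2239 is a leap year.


No

Rules: divisible by 4 AND (not by 100 OR by 400)
2239 ÷ 4 = 559 remainder 3 → not divisible by 4
Not divisible by 4 → not a leap year


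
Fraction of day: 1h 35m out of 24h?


0.0660 (6.60%)

Total minutes: 1×60 + 35 = 95
Day = 24×60 = 1440 minutes
Fraction = 95/1440 ≈ 0.0660
As a percentage: 95/1440 × 100 ≈ 6.60%


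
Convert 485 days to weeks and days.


Weeks: 485 ÷ 7 = 69 remainder 2

69 weeks 2 days


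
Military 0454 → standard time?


4:54 AM

Hour: 4
4 < 12 → AM


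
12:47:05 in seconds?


Hours: 12 × 3600 = 43200
Minutes: 47 × 60 = 2820
Seconds: 5
Total = 43200 + 2820 + 5 = 46025

46025 seconds


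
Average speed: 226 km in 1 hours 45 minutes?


129.1 km/h

Distance: 226 km
Time: 1h 45m = 105 min = 105/60 = 7/4 hours
Speed = 226 ÷ (7/4) = 226 × 4 / 7 = 904/7 ≈ 129.1 km/h


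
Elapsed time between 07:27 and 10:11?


End time in minutes: 10×60 + 11 = 611
Start time in minutes: 7×60 + 27 = 447
Difference = 611 - 447 = 164 minutes
= 2 hours 44 minutes

2h 44m


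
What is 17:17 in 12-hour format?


5:17 PM

Hour: 17
17 - 12 = 5 → PM


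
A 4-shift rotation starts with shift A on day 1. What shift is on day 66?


Shifts: A, B, C, D
Start: A (index 0)
Day 66: (0 + 66 - 1) mod 4
= 65 mod 4
= 1
Index 1 → shift B

Shift B


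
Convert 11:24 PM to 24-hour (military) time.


Input: 11:24 PM
PM: 11 + 12 = 23

23:24


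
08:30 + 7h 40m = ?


Start: 510 minutes from midnight
Add: 460 minutes
Total: 970 minutes
Hours: 970 ÷ 60 = 16 remainder 10

16:10


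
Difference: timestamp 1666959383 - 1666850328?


Difference = 1666959383 - 1666850328 = 109055 seconds
In hours: 109055 / 3600 ≈ 30.3
In days: 109055 / 86400 ≈ 1.26

109055 seconds (30.3 hours / 1.26 days)


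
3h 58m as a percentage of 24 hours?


0.1653 (16.53%)

Total minutes: 3×60 + 58 = 238
Day = 24×60 = 1440 minutes
Fraction = 238/1440 ≈ 0.1653
As a percentage: 238/1440 × 100 ≈ 16.53%


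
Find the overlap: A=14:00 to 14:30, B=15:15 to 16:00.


Meeting A: 840-870 (in minutes from midnight)
Meeting B: 915-960
Overlap start = max(840, 915) = 915
Overlap end = min(870, 960) = 870
Overlap = max(0, 870 - 915) = 0 min

0 minutes


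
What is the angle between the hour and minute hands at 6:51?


100.5°

Hour hand = 6×30 + 51×0.5 = 205.5°
Minute hand = 51×6 = 306°
Difference = |205.5 - 306| = 100.5°


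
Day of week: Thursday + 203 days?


Start: Thursday (index 3)
(3 + 203) mod 7
= 206 mod 7
= 3
Index 3 → Thursday

Thursday


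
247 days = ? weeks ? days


35 weeks 2 days

Weeks: 247 ÷ 7 = 35 remainder 2


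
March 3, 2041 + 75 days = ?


May 17, 2041

Start: March 3, 2041
Add 75 days
March 3 → April 1: 31 - 3 + 1 = 29 days (75 - 29 = 46 left)
April 1 → May 1: 30 - 1 + 1 = 30 days (46 - 30 = 16 left)
May 1 + 16 = May 17, 2041


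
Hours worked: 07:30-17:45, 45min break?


9h 30m (570 minutes)

Total time = (17×60+45) - (7×60+30)
= 1065 - 450 = 615 min
Minus break: 615 - 45 = 570 min
= 9h 30m
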